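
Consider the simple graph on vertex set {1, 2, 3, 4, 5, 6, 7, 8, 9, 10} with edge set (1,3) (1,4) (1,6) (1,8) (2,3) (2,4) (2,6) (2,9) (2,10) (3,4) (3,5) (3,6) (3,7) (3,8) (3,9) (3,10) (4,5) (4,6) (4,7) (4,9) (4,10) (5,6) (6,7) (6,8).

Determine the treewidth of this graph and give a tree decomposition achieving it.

The largest bag has 4 vertices, giving width 3; this decomposition certifies tw(G) ≤ 3. Conversely, {1, 3, 6, 8} is a clique of size 4, and the vertices of any clique must share a bag in every tree decomposition; so some bag has ≥ 4 vertices and tw(G) ≥ 3. Hence tw(G) = 3 exactly.

Treewidth 3.
One such decomposition:
Bags: B1 = {1, 3, 4, 6}  B2 = {3, 4, 6, 7}  B3 = {3, 4, 5, 6}  B4 = {1, 3, 6, 8}  B5 = {2, 3, 4, 6}  B6 = {2, 3, 4, 9}  B7 = {2, 3, 4, 10}
Tree: B1–B2, B1–B3, B1–B4, B1–B5, B5–B6, B5–B7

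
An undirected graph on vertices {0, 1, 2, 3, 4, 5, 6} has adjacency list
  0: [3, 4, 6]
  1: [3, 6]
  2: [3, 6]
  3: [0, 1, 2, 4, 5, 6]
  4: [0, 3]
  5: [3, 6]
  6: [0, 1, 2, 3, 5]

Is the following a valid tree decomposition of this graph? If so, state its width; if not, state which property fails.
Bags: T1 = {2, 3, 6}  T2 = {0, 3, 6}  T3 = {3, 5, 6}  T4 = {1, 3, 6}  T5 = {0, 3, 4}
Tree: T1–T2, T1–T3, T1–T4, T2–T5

Every vertex of G appears in some bag (union = {0, 1, 2, 3, 4, 5, 6}); every edge is covered by a bag; and for each vertex v the set of bags containing v is connected in the bag tree. The decomposition is therefore valid. The largest bag has 3 vertices, so the width is 2.

Yes; width 2.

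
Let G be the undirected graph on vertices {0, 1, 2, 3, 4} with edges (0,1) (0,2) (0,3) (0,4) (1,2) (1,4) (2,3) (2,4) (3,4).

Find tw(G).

A width-3 tree decomposition is:
Bags: B1 = {0, 1, 2, 4}  B2 = {0, 2, 3, 4}
Tree: B1–B2
Every bag has size at most 4, so the width is 4 − 1 = 3 and tw(G) ≤ 3. For the lower bound, the 4 vertices {0, 1, 2, 4} are pairwise adjacent, and any tree decomposition puts a clique entirely inside one bag — forcing width ≥ 3. The upper and lower bounds meet at 3, so that is the treewidth.

3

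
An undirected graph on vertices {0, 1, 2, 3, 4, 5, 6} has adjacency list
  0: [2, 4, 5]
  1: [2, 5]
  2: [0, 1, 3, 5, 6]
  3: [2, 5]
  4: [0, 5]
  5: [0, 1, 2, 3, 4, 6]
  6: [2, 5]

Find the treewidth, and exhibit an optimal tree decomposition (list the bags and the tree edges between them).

Treewidth 2.
One optimal decomposition is:
Bags: B1 = {2, 5, 6}  B2 = {0, 2, 5}  B3 = {1, 2, 5}  B4 = {2, 3, 5}  B5 = {0, 4, 5}
Tree: B1–B2, B2–B3, B2–B4, B2–B5

The largest bag has 3 vertices, giving width 2; this decomposition certifies tw(G) ≤ 2. On the other hand G contains the 3-clique {0, 2, 5}. A clique must lie in a single bag of any decomposition, so no decomposition can have width below 2. The upper and lower bounds meet at 2, so that is the treewidth.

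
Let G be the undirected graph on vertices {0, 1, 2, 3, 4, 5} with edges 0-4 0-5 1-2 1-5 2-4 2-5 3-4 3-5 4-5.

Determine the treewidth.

A width-2 tree decomposition is:
Bags: B1 = {1, 2, 5}  B2 = {2, 4, 5}  B3 = {0, 4, 5}  B4 = {3, 4, 5}
Tree: B1–B2, B2–B3, B2–B4
Every bag has size at most 3, so the width is 3 − 1 = 2 and tw(G) ≤ 2. Conversely, {1, 2, 5} is a clique of size 3, and the vertices of any clique must share a bag in every tree decomposition; so some bag has ≥ 3 vertices and tw(G) ≥ 2. Hence tw(G) = 2 exactly.

2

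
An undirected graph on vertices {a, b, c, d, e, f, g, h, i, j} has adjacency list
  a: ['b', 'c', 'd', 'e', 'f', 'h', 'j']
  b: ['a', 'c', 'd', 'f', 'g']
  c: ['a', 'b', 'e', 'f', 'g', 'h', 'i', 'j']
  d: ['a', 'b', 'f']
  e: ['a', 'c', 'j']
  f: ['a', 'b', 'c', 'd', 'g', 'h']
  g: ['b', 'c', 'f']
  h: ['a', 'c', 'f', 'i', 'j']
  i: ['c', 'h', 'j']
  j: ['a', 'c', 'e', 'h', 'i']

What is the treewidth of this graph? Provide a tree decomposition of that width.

The largest bag has 4 vertices, giving width 3; this decomposition certifies tw(G) ≤ 3. On the other hand G contains the 4-clique {a, b, d, f}. A clique must lie in a single bag of any decomposition, so no decomposition can have width below 3. Combining the bounds, tw(G) = 3.

Treewidth 3.
Bags: B1 = {a, c, h, j}  B2 = {a, c, f, h}  B3 = {a, b, c, f}  B4 = {a, b, d, f}  B5 = {b, c, f, g}  B6 = {c, h, i, j}  B7 = {a, c, e, j}
Tree: B1–B2, B2–B3, B3–B4, B3–B5, B1–B6, B1–B7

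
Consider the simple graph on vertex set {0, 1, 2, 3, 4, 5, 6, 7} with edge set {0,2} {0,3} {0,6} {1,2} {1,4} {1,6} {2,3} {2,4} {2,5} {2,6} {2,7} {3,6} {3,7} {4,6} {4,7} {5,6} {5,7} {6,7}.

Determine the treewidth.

3

A width-3 tree decomposition is:
Bags: B1 = {2, 5, 6, 7}  B2 = {2, 4, 6, 7}  B3 = {2, 3, 6, 7}  B4 = {0, 2, 3, 6}  B5 = {1, 2, 4, 6}
Tree: B1–B2, B2–B3, B3–B4, B2–B5
The largest bag has 4 vertices, giving width 3; this decomposition certifies tw(G) ≤ 3. For the lower bound, the 4 vertices {0, 2, 3, 6} are pairwise adjacent, and any tree decomposition puts a clique entirely inside one bag — forcing width ≥ 3. Hence tw(G) = 3 exactly.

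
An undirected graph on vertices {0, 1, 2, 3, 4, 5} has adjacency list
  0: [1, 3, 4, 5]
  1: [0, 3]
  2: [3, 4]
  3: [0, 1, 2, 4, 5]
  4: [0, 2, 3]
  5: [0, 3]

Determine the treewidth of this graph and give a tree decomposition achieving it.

Treewidth 2.
One such decomposition:
Bags: B1 = {2, 3, 4}  B2 = {0, 3, 4}  B3 = {0, 3, 5}  B4 = {0, 1, 3}
Tree: B1–B2, B2–B3, B2–B4

Each bag holds 3 vertices, so the decomposition has width 2, which upper-bounds the treewidth. For the lower bound, the 3 vertices {0, 1, 3} are pairwise adjacent, and any tree decomposition puts a clique entirely inside one bag — forcing width ≥ 2. Therefore the treewidth is 2.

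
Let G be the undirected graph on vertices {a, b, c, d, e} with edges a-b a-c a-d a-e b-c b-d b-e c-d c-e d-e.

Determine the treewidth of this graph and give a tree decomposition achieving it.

A single bag containing all 5 vertices is trivially a valid decomposition of width 4. On the other hand G contains the 5-clique {a, b, c, d, e}. A clique must lie in a single bag of any decomposition, so no decomposition can have width below 4. Hence tw(G) = 4 exactly.

Treewidth 4.
One optimal decomposition is:
Bags: B1 = {a, b, c, d, e}
Tree: (single bag)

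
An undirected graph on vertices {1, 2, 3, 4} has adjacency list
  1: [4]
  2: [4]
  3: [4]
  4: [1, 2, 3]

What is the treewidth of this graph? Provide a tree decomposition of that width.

Each bag holds 2 vertices, so the decomposition has width 1, which upper-bounds the treewidth. Since G has at least one edge (e.g. 1–4), it is not an edgeless graph, so tw(G) ≥ 1. Combining the bounds, tw(G) = 1.

Treewidth 1.
One optimal decomposition is:
Bags: B1 = {1, 4}  B2 = {3, 4}  B3 = {2, 4}
Tree: B1–B2, B1–B3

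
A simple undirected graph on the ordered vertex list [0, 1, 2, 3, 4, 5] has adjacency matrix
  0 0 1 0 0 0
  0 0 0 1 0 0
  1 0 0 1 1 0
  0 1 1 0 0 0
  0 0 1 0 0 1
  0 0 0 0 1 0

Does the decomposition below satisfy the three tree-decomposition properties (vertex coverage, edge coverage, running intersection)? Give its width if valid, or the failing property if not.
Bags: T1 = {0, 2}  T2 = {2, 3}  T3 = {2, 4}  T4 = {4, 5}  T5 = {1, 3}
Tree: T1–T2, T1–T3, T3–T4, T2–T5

Every vertex of G appears in some bag (union = {0, 1, 2, 3, 4, 5}); every edge is covered by a bag; and for each vertex v the set of bags containing v is connected in the bag tree. The decomposition is therefore valid. The largest bag has 2 vertices, so the width is 1.

Yes; width 1.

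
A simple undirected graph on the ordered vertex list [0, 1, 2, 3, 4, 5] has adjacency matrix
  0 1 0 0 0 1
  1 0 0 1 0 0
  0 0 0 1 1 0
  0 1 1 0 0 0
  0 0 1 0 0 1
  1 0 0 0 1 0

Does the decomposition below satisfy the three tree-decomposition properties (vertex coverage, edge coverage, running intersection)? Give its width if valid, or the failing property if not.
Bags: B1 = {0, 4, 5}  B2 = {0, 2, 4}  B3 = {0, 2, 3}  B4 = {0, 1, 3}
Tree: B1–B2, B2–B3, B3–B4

Every vertex of G appears in some bag (union = {0, 1, 2, 3, 4, 5}); every edge is covered by a bag; and for each vertex v the set of bags containing v is connected in the bag tree. The decomposition is therefore valid. The largest bag has 3 vertices, so the width is 2.

Yes; width 2.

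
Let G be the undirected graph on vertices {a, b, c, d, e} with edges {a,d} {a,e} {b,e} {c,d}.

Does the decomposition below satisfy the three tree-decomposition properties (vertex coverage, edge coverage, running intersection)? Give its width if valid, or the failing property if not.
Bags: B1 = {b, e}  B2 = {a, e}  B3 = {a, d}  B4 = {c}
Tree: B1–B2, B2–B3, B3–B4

No — edge (d,c) lies in no bag.

A tree decomposition must satisfy three properties: every vertex lies in some bag; for every edge, both endpoints lie together in some bag; and for every vertex, the bags containing it form a connected subtree. Here edge (d,c) lies in no bag, so the decomposition is invalid.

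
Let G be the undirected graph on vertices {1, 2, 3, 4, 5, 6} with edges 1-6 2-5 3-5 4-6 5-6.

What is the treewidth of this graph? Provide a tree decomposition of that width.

Treewidth 1.
One such decomposition:
Bags: B1 = {2, 5}  B2 = {5, 6}  B3 = {3, 5}  B4 = {1, 6}  B5 = {4, 6}
Tree: B1–B2, B2–B3, B2–B4, B2–B5

Every bag has size at most 2, so the width is 2 − 1 = 1 and tw(G) ≤ 1. Any graph with an edge has treewidth ≥ 1, and G has the edge 5–2. Therefore the treewidth is 1.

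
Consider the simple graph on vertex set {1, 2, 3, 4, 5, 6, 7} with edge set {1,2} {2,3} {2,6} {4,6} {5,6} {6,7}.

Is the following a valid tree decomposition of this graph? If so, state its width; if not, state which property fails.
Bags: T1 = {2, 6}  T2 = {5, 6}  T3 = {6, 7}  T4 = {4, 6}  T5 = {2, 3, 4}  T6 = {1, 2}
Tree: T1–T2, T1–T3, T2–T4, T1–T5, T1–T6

A tree decomposition must satisfy three properties: every vertex lies in some bag; for every edge, both endpoints lie together in some bag; and for every vertex, the bags containing it form a connected subtree. Here bags containing vertex 4 are not connected in the tree, so the decomposition is invalid.

No — bags containing vertex 4 are not connected in the tree.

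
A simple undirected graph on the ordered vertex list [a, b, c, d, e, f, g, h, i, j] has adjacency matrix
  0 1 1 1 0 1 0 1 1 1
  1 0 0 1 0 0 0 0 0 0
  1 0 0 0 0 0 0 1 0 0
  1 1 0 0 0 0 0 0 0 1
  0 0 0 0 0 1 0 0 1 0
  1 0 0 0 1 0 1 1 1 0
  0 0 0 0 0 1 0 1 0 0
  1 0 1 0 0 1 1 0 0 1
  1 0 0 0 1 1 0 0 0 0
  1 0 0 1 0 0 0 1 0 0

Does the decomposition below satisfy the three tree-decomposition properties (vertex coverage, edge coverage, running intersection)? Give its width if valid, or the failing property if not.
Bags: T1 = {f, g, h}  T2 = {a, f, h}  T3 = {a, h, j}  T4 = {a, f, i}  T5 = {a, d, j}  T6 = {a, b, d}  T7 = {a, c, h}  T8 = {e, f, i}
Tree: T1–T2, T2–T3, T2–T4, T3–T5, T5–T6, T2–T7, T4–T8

Yes; width 2.

Every vertex of G appears in some bag (union = {a, b, c, d, e, f, g, h, i, j}); every edge is covered by a bag; and for each vertex v the set of bags containing v is connected in the bag tree. The decomposition is therefore valid. The largest bag has 3 vertices, so the width is 2.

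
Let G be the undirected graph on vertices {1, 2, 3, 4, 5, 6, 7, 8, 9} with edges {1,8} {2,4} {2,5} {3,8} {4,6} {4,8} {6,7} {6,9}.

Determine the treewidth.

1

A width-1 tree decomposition is:
Bags: B1 = {2, 4}  B2 = {4, 8}  B3 = {1, 8}  B4 = {4, 6}  B5 = {2, 5}  B6 = {6, 9}  B7 = {3, 8}  B8 = {6, 7}
Tree: B1–B2, B2–B3, B2–B4, B1–B5, B4–B6, B3–B7, B4–B8
The largest bag has 2 vertices, giving width 1; this decomposition certifies tw(G) ≤ 1. Since G has at least one edge (e.g. 4–2), it is not an edgeless graph, so tw(G) ≥ 1. Hence tw(G) = 1 exactly.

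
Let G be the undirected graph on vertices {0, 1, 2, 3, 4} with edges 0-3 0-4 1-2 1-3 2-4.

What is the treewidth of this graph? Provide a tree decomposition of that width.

Treewidth 2.
One optimal decomposition is:
Bags: B1 = {0, 3, 4}  B2 = {2, 3, 4}  B3 = {1, 2, 3}
Tree: B1–B2, B2–B3

The largest bag has 3 vertices, giving width 2; this decomposition certifies tw(G) ≤ 2. For the lower bound, G contains the cycle 3–0–4–2–1–3, so G is not a forest; only forests have treewidth ≤ 1, hence tw(G) ≥ 2. Therefore the treewidth is 2.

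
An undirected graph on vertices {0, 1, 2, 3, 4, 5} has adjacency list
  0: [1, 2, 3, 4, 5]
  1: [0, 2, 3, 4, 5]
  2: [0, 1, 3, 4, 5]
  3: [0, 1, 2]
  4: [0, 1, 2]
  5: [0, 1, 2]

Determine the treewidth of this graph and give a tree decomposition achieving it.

Every bag has size at most 4, so the width is 4 − 1 = 3 and tw(G) ≤ 3. On the other hand G contains the 4-clique {0, 1, 2, 3}. A clique must lie in a single bag of any decomposition, so no decomposition can have width below 3. Combining the bounds, tw(G) = 3.

Treewidth 3.
Bags: B1 = {0, 1, 2, 3}  B2 = {0, 1, 2, 4}  B3 = {0, 1, 2, 5}
Tree: B1–B2, B1–B3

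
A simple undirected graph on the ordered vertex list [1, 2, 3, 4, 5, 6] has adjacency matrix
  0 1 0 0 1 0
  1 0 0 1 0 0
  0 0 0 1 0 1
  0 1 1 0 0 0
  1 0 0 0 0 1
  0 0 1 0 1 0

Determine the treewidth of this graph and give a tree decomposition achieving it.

Treewidth 2.
One such decomposition:
Bags: B1 = {1, 2, 4}  B2 = {1, 4, 5}  B3 = {4, 5, 6}  B4 = {3, 4, 6}
Tree: B1–B2, B2–B3, B3–B4

Each bag holds 3 vertices, so the decomposition has width 2, which upper-bounds the treewidth. The edges 4–2–1–5–6–3–4 form a cycle, so G is not a tree and its treewidth is at least 2. The upper and lower bounds meet at 2, so that is the treewidth.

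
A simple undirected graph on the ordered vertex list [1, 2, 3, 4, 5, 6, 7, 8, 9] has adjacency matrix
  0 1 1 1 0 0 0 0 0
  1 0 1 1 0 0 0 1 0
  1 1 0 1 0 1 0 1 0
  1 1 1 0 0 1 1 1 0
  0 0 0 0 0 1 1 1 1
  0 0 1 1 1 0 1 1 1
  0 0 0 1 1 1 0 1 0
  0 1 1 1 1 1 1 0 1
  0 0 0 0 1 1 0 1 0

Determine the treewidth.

3

A width-3 tree decomposition is:
Bags: B1 = {4, 6, 7, 8}  B2 = {5, 6, 7, 8}  B3 = {5, 6, 8, 9}  B4 = {3, 4, 6, 8}  B5 = {2, 3, 4, 8}  B6 = {1, 2, 3, 4}
Tree: B1–B2, B2–B3, B1–B4, B4–B5, B5–B6
Each bag holds 4 vertices, so the decomposition has width 3, which upper-bounds the treewidth. For the lower bound, the 4 vertices {2, 3, 4, 8} are pairwise adjacent, and any tree decomposition puts a clique entirely inside one bag — forcing width ≥ 3. Combining the bounds, tw(G) = 3.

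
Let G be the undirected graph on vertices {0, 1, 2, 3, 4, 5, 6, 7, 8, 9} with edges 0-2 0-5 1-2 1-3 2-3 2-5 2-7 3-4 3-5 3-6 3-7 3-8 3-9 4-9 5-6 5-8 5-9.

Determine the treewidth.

A width-2 tree decomposition is:
Bags: B1 = {2, 3, 7}  B2 = {2, 3, 5}  B3 = {3, 5, 9}  B4 = {3, 5, 8}  B5 = {3, 5, 6}  B6 = {1, 2, 3}  B7 = {3, 4, 9}  B8 = {0, 2, 5}
Tree: B1–B2, B2–B3, B2–B4, B2–B5, B2–B6, B3–B7, B2–B8
Every bag has size at most 3, so the width is 3 − 1 = 2 and tw(G) ≤ 2. On the other hand G contains the 3-clique {0, 2, 5}. A clique must lie in a single bag of any decomposition, so no decomposition can have width below 2. The upper and lower bounds meet at 2, so that is the treewidth.

2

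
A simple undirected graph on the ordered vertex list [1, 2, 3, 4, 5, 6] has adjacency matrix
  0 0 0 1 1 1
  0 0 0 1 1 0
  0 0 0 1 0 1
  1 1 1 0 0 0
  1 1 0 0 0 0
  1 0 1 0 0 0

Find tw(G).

A width-2 tree decomposition is:
Bags: B1 = {1, 2, 5}  B2 = {1, 2, 4}  B3 = {1, 4, 6}  B4 = {3, 4, 6}
Tree: B1–B2, B2–B3, B3–B4
The largest bag has 3 vertices, giving width 2; this decomposition certifies tw(G) ≤ 2. The edges 5–2–4–1–5 form a cycle, so G is not a tree and its treewidth is at least 2. The upper and lower bounds meet at 2, so that is the treewidth.

2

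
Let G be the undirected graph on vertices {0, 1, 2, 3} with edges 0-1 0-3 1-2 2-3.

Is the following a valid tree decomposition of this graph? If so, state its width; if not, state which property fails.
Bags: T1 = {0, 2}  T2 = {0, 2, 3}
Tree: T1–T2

A tree decomposition must satisfy three properties: every vertex lies in some bag; for every edge, both endpoints lie together in some bag; and for every vertex, the bags containing it form a connected subtree. Here vertex 1 appears in no bag, so the decomposition is invalid.

No — vertex 1 appears in no bag.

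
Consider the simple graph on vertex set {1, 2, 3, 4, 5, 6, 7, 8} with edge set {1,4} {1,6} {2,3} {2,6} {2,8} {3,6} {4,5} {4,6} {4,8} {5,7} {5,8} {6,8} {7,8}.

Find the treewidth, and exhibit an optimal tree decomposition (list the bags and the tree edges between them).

Treewidth 2.
One optimal decomposition is:
Bags: B1 = {2, 3, 6}  B2 = {2, 6, 8}  B3 = {4, 6, 8}  B4 = {1, 4, 6}  B5 = {4, 5, 8}  B6 = {5, 7, 8}
Tree: B1–B2, B2–B3, B3–B4, B3–B5, B5–B6

The largest bag has 3 vertices, giving width 2; this decomposition certifies tw(G) ≤ 2. Conversely, {4, 5, 8} is a clique of size 3, and the vertices of any clique must share a bag in every tree decomposition; so some bag has ≥ 3 vertices and tw(G) ≥ 2. Therefore the treewidth is 2.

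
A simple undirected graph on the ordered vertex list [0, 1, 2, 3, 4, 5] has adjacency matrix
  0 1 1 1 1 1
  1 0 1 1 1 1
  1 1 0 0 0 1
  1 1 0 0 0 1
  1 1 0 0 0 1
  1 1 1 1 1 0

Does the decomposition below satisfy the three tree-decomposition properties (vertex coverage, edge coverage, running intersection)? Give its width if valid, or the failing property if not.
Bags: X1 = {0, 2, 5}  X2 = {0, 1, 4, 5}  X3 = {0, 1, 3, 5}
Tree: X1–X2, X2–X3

No — edge (1,2) lies in no bag.

A tree decomposition must satisfy three properties: every vertex lies in some bag; for every edge, both endpoints lie together in some bag; and for every vertex, the bags containing it form a connected subtree. Here edge (1,2) lies in no bag, so the decomposition is invalid.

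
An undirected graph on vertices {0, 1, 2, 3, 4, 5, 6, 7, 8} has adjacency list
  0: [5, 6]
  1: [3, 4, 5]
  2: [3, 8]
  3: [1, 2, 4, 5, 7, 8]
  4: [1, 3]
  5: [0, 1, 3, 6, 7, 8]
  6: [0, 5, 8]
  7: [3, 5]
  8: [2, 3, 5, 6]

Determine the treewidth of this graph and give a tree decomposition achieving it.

Every bag has size at most 3, so the width is 3 − 1 = 2 and tw(G) ≤ 2. For the lower bound, the 3 vertices {0, 5, 6} are pairwise adjacent, and any tree decomposition puts a clique entirely inside one bag — forcing width ≥ 2. The upper and lower bounds meet at 2, so that is the treewidth.

Treewidth 2.
One optimal decomposition is:
Bags: B1 = {3, 5, 8}  B2 = {2, 3, 8}  B3 = {1, 3, 5}  B4 = {5, 6, 8}  B5 = {3, 5, 7}  B6 = {0, 5, 6}  B7 = {1, 3, 4}
Tree: B1–B2, B1–B3, B1–B4, B1–B5, B4–B6, B3–B7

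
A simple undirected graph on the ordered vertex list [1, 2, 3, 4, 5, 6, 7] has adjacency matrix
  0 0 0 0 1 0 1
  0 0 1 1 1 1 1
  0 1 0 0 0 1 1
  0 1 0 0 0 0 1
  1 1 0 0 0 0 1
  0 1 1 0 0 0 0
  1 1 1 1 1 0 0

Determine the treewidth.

A width-2 tree decomposition is:
Bags: B1 = {2, 3, 7}  B2 = {2, 4, 7}  B3 = {2, 5, 7}  B4 = {1, 5, 7}  B5 = {2, 3, 6}
Tree: B1–B2, B1–B3, B3–B4, B1–B5
Each bag holds 3 vertices, so the decomposition has width 2, which upper-bounds the treewidth. For the lower bound, the 3 vertices {1, 5, 7} are pairwise adjacent, and any tree decomposition puts a clique entirely inside one bag — forcing width ≥ 2. Combining the bounds, tw(G) = 2.

2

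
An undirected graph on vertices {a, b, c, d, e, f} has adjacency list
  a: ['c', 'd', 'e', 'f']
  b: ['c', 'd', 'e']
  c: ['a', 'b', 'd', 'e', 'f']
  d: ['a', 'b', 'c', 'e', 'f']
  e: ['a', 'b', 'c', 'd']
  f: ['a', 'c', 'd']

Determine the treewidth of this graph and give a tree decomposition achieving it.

Treewidth 3.
One optimal decomposition is:
Bags: B1 = {b, c, d, e}  B2 = {a, c, d, e}  B3 = {a, c, d, f}
Tree: B1–B2, B2–B3

Each bag holds 4 vertices, so the decomposition has width 3, which upper-bounds the treewidth. On the other hand G contains the 4-clique {a, c, d, e}. A clique must lie in a single bag of any decomposition, so no decomposition can have width below 3. The upper and lower bounds meet at 3, so that is the treewidth.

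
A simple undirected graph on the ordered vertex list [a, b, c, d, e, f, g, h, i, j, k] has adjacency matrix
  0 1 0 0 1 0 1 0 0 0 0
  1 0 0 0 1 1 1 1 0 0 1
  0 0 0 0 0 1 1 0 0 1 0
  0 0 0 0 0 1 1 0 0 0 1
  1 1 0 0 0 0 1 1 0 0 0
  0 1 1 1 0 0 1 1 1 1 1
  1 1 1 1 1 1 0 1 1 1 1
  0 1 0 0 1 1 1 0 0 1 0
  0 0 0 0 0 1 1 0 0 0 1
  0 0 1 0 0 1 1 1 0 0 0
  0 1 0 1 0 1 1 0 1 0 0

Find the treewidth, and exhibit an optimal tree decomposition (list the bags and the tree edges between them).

Treewidth 3.
Bags: B1 = {b, f, g, k}  B2 = {b, f, g, h}  B3 = {b, e, g, h}  B4 = {a, b, e, g}  B5 = {f, g, h, j}  B6 = {f, g, i, k}  B7 = {c, f, g, j}  B8 = {d, f, g, k}
Tree: B1–B2, B2–B3, B3–B4, B2–B5, B1–B6, B5–B7, B1–B8

Every bag has size at most 4, so the width is 4 − 1 = 3 and tw(G) ≤ 3. Conversely, {a, b, e, g} is a clique of size 4, and the vertices of any clique must share a bag in every tree decomposition; so some bag has ≥ 4 vertices and tw(G) ≥ 3. Hence tw(G) = 3 exactly.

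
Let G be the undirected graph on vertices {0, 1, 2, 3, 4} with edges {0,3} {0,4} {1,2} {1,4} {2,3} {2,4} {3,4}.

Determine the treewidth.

A width-2 tree decomposition is:
Bags: B1 = {2, 3, 4}  B2 = {0, 3, 4}  B3 = {1, 2, 4}
Tree: B1–B2, B1–B3
The largest bag has 3 vertices, giving width 2; this decomposition certifies tw(G) ≤ 2. Conversely, {0, 3, 4} is a clique of size 3, and the vertices of any clique must share a bag in every tree decomposition; so some bag has ≥ 3 vertices and tw(G) ≥ 2. Combining the bounds, tw(G) = 2.

2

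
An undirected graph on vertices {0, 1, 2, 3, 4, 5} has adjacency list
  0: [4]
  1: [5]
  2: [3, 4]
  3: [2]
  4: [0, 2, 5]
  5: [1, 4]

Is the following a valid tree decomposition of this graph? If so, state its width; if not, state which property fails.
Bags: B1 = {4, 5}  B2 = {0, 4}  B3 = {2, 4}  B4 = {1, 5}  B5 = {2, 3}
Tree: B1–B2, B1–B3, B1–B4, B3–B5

Checking the three conditions: (i) the bags cover all of {0, 1, 2, 3, 4, 5}; (ii) for each edge, some bag contains both endpoints; (iii) the bags containing any fixed vertex form a subtree. All hold, so the decomposition is valid with width 2 − 1 = 1.

Yes; width 1.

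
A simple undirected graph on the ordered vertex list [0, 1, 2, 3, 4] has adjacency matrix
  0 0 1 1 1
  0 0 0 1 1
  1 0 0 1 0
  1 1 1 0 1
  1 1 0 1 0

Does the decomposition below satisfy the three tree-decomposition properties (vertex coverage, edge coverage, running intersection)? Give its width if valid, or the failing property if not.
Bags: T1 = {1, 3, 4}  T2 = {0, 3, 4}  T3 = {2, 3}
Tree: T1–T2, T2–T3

A tree decomposition must satisfy three properties: every vertex lies in some bag; for every edge, both endpoints lie together in some bag; and for every vertex, the bags containing it form a connected subtree. Here edge (0,2) lies in no bag, so the decomposition is invalid.

No — edge (0,2) lies in no bag.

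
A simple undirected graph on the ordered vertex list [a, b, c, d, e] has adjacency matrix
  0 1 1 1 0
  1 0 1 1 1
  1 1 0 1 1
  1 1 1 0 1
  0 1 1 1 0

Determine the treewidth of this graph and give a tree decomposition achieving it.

Each bag holds 4 vertices, so the decomposition has width 3, which upper-bounds the treewidth. On the other hand G contains the 4-clique {b, c, d, e}. A clique must lie in a single bag of any decomposition, so no decomposition can have width below 3. Therefore the treewidth is 3.

Treewidth 3.
One such decomposition:
Bags: B1 = {b, c, d, e}  B2 = {a, b, c, d}
Tree: B1–B2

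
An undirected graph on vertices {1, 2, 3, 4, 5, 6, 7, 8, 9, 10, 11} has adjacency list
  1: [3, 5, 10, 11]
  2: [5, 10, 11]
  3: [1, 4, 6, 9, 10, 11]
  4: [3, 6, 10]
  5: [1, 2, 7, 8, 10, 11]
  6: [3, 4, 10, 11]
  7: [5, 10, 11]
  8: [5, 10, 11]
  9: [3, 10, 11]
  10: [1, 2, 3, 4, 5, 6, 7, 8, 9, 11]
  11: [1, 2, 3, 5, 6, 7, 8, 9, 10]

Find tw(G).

A width-3 tree decomposition is:
Bags: B1 = {1, 3, 10, 11}  B2 = {3, 6, 10, 11}  B3 = {1, 5, 10, 11}  B4 = {2, 5, 10, 11}  B5 = {3, 9, 10, 11}  B6 = {5, 8, 10, 11}  B7 = {3, 4, 6, 10}  B8 = {5, 7, 10, 11}
Tree: B1–B2, B1–B3, B3–B4, B2–B5, B4–B6, B2–B7, B4–B8
Each bag holds 4 vertices, so the decomposition has width 3, which upper-bounds the treewidth. On the other hand G contains the 4-clique {3, 9, 10, 11}. A clique must lie in a single bag of any decomposition, so no decomposition can have width below 3. The upper and lower bounds meet at 3, so that is the treewidth.

3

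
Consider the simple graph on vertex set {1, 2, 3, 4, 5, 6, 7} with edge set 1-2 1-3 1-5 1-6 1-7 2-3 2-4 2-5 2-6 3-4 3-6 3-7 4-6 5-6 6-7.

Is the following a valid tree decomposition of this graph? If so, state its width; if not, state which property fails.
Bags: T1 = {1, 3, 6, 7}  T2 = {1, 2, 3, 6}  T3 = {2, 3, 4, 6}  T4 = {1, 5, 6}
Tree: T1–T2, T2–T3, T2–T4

No — edge (2,5) lies in no bag.

A tree decomposition must satisfy three properties: every vertex lies in some bag; for every edge, both endpoints lie together in some bag; and for every vertex, the bags containing it form a connected subtree. Here edge (2,5) lies in no bag, so the decomposition is invalid.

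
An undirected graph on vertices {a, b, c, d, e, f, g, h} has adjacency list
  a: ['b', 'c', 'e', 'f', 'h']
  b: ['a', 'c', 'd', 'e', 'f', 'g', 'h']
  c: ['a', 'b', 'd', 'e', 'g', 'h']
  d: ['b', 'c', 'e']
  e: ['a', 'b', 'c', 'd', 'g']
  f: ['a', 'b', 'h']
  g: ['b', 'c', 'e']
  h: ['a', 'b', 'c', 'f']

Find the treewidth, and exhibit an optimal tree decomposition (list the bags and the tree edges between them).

The largest bag has 4 vertices, giving width 3; this decomposition certifies tw(G) ≤ 3. On the other hand G contains the 4-clique {b, c, d, e}. A clique must lie in a single bag of any decomposition, so no decomposition can have width below 3. Therefore the treewidth is 3.

Treewidth 3.
One such decomposition:
Bags: B1 = {a, b, c, h}  B2 = {a, b, f, h}  B3 = {a, b, c, e}  B4 = {b, c, e, g}  B5 = {b, c, d, e}
Tree: B1–B2, B1–B3, B3–B4, B4–B5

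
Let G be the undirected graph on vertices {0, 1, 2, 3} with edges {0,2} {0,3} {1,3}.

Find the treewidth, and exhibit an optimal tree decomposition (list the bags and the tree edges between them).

The largest bag has 2 vertices, giving width 1; this decomposition certifies tw(G) ≤ 1. Any graph with an edge has treewidth ≥ 1, and G has the edge 2–0. Hence tw(G) = 1 exactly.

Treewidth 1.
One such decomposition:
Bags: B1 = {0, 2}  B2 = {0, 3}  B3 = {1, 3}
Tree: B1–B2, B2–B3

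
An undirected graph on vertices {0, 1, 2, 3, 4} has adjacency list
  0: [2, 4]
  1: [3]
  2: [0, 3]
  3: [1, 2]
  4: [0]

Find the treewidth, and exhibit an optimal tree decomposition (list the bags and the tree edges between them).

Every bag has size at most 2, so the width is 2 − 1 = 1 and tw(G) ≤ 1. G has an edge, so its treewidth is at least 1. Therefore the treewidth is 1.

Treewidth 1.
One optimal decomposition is:
Bags: B1 = {1, 3}  B2 = {2, 3}  B3 = {0, 2}  B4 = {0, 4}
Tree: B1–B2, B2–B3, B3–B4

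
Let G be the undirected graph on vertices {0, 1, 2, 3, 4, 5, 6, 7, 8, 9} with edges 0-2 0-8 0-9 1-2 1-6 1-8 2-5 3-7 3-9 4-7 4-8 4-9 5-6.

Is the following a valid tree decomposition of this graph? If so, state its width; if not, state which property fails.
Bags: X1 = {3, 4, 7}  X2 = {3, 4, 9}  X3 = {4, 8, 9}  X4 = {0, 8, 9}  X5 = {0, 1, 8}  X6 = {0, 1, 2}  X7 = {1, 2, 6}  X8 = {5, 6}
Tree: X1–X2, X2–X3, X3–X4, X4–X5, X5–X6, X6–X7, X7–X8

A tree decomposition must satisfy three properties: every vertex lies in some bag; for every edge, both endpoints lie together in some bag; and for every vertex, the bags containing it form a connected subtree. Here edge (2,5) lies in no bag, so the decomposition is invalid.

No — edge (2,5) lies in no bag.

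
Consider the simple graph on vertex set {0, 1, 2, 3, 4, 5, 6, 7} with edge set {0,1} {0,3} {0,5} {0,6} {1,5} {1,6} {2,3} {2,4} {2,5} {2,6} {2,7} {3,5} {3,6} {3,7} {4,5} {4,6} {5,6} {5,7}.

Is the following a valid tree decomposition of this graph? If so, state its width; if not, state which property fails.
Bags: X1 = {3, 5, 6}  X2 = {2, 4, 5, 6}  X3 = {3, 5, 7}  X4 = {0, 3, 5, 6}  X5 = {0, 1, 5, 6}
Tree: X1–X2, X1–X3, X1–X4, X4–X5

A tree decomposition must satisfy three properties: every vertex lies in some bag; for every edge, both endpoints lie together in some bag; and for every vertex, the bags containing it form a connected subtree. Here edge (2,3) lies in no bag, so the decomposition is invalid.

No — edge (2,3) lies in no bag.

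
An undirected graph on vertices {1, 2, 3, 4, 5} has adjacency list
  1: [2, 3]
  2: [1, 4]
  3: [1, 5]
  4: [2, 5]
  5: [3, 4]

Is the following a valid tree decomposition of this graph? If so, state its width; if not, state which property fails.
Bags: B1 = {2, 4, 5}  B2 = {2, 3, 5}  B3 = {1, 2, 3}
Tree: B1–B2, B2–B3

Every vertex of G appears in some bag (union = {1, 2, 3, 4, 5}); every edge is covered by a bag; and for each vertex v the set of bags containing v is connected in the bag tree. The decomposition is therefore valid. The largest bag has 3 vertices, so the width is 2.

Yes; width 2.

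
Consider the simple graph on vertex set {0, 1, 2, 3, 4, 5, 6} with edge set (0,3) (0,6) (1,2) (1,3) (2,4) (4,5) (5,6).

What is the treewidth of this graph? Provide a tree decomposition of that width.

Treewidth 2.
Bags: B1 = {1, 2, 4}  B2 = {1, 3, 4}  B3 = {0, 3, 4}  B4 = {0, 4, 6}  B5 = {4, 5, 6}
Tree: B1–B2, B2–B3, B3–B4, B4–B5

The largest bag has 3 vertices, giving width 2; this decomposition certifies tw(G) ≤ 2. Since 4–2–1–3–0–6–5–4 is a cycle in G, G is not acyclic. Forests are exactly the graphs of treewidth ≤ 1, so tw(G) ≥ 2. Therefore the treewidth is 2.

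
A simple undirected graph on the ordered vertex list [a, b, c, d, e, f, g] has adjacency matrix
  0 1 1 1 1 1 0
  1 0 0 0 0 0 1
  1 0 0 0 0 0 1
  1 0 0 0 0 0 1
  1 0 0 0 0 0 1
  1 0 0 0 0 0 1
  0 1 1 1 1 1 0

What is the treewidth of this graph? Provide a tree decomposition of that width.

Every bag has size at most 3, so the width is 3 − 1 = 2 and tw(G) ≤ 2. The edges a–d–g–e–a form a cycle, so G is not a tree and its treewidth is at least 2. Combining the bounds, tw(G) = 2.

Treewidth 2.
One such decomposition:
Bags: B1 = {a, d, g}  B2 = {a, e, g}  B3 = {a, c, g}  B4 = {a, f, g}  B5 = {a, b, g}
Tree: B1–B2, B2–B3, B3–B4, B4–B5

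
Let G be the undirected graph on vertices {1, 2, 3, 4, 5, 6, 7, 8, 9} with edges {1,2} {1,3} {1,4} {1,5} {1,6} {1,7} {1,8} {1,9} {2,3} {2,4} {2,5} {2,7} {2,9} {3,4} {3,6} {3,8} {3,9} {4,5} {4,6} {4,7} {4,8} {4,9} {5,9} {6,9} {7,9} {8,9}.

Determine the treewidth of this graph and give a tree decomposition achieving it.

Treewidth 4.
One optimal decomposition is:
Bags: B1 = {1, 2, 4, 5, 9}  B2 = {1, 2, 4, 7, 9}  B3 = {1, 2, 3, 4, 9}  B4 = {1, 3, 4, 8, 9}  B5 = {1, 3, 4, 6, 9}
Tree: B1–B2, B2–B3, B3–B4, B4–B5

Each bag holds 5 vertices, so the decomposition has width 4, which upper-bounds the treewidth. Conversely, {1, 3, 4, 8, 9} is a clique of size 5, and the vertices of any clique must share a bag in every tree decomposition; so some bag has ≥ 5 vertices and tw(G) ≥ 4. The upper and lower bounds meet at 4, so that is the treewidth.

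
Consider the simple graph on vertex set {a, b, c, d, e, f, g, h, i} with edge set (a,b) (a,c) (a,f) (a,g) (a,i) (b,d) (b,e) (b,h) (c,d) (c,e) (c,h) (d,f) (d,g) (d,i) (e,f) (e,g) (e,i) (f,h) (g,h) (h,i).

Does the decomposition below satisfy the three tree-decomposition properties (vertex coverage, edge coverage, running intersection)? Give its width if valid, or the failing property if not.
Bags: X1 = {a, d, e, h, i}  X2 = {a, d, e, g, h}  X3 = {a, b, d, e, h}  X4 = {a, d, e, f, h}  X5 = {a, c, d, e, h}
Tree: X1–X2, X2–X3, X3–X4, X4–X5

Yes; width 4.

Vertex coverage: the bags together contain {a, b, c, d, e, f, g, h, i}, the full vertex set. Edge coverage: each edge of G has both endpoints in at least one bag. Running intersection: for every vertex, the bags containing it form a connected subtree. All three properties hold, so this is a valid tree decomposition of width max|bag| − 1 = 4, and hence tw(G) ≤ 4.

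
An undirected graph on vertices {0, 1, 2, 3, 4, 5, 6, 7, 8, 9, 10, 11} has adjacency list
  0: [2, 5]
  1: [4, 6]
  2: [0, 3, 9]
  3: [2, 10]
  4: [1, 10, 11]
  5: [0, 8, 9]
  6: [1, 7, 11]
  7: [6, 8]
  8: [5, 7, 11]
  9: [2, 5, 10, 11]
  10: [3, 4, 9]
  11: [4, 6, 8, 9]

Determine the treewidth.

3

A width-3 tree decomposition is:
Bags: B1 = {1, 6, 7, 8}  B2 = {1, 6, 8, 11}  B3 = {1, 4, 8, 11}  B4 = {4, 5, 8, 11}  B5 = {4, 5, 9, 11}  B6 = {4, 5, 9, 10}  B7 = {0, 5, 9, 10}  B8 = {0, 2, 9, 10}  B9 = {0, 2, 3, 10}
Tree: B1–B2, B2–B3, B3–B4, B4–B5, B5–B6, B6–B7, B7–B8, B8–B9
Every bag has size at most 4, so the width is 4 − 1 = 3 and tw(G) ≤ 3. For the lower bound: the 4 vertex sets {1,6,7}, {8}, {11}, {4,5,9,10} are disjoint, each induces a connected subgraph, and every pair is joined by at least one edge of G. Contracting each set to a single vertex therefore yields K_{4} as a minor, and since treewidth is minor-monotone, tw(G) ≥ tw(K_{4}) = 3. Therefore the treewidth is 3.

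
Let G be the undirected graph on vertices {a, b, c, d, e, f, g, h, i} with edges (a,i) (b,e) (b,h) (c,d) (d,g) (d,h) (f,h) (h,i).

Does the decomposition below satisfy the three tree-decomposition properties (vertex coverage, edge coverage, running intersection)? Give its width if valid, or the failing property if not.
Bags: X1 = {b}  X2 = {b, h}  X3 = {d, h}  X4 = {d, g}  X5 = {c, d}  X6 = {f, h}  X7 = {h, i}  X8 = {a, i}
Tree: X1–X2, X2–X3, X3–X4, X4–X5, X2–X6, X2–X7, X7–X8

A tree decomposition must satisfy three properties: every vertex lies in some bag; for every edge, both endpoints lie together in some bag; and for every vertex, the bags containing it form a connected subtree. Here vertex e appears in no bag, so the decomposition is invalid.

No — vertex e appears in no bag.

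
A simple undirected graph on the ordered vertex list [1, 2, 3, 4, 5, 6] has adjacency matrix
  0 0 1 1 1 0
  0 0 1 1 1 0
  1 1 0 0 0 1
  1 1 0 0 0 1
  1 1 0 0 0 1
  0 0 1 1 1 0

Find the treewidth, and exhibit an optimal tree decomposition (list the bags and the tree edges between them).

Treewidth 3.
One optimal decomposition is:
Bags: B1 = {1, 2, 3, 6}  B2 = {1, 2, 4, 6}  B3 = {1, 2, 5, 6}
Tree: B1–B2, B2–B3

Every bag has size at most 4, so the width is 4 − 1 = 3 and tw(G) ≤ 3. For the lower bound: the 4 vertex sets {1,3}, {2,4}, {6}, {5} are disjoint, each induces a connected subgraph, and every pair is joined by at least one edge of G. Contracting each set to a single vertex therefore yields K_{4} as a minor, and since treewidth is minor-monotone, tw(G) ≥ tw(K_{4}) = 3. Hence tw(G) = 3 exactly.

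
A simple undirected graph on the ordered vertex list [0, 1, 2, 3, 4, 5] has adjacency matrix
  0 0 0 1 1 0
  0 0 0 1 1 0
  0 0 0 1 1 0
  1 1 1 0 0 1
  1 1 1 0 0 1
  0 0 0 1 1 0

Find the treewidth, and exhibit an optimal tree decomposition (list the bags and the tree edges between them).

Each bag holds 3 vertices, so the decomposition has width 2, which upper-bounds the treewidth. Since 4–5–3–2–4 is a cycle in G, G is not acyclic. Forests are exactly the graphs of treewidth ≤ 1, so tw(G) ≥ 2. Therefore the treewidth is 2.

Treewidth 2.
One such decomposition:
Bags: B1 = {3, 4, 5}  B2 = {2, 3, 4}  B3 = {1, 3, 4}  B4 = {0, 3, 4}
Tree: B1–B2, B2–B3, B3–B4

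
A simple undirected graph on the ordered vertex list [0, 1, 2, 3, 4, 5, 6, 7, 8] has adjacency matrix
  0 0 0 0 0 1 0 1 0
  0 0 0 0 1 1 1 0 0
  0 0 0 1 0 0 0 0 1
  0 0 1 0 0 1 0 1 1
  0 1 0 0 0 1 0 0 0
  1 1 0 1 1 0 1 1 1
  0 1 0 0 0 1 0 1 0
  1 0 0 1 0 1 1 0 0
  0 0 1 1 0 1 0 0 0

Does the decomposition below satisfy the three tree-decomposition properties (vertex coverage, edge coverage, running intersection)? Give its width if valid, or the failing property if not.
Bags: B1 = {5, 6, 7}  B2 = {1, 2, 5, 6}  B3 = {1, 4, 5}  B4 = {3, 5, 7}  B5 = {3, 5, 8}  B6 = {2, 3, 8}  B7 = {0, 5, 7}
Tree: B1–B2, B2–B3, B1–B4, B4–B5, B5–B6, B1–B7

No — bags containing vertex 2 are not connected in the tree.

A tree decomposition must satisfy three properties: every vertex lies in some bag; for every edge, both endpoints lie together in some bag; and for every vertex, the bags containing it form a connected subtree. Here bags containing vertex 2 are not connected in the tree, so the decomposition is invalid.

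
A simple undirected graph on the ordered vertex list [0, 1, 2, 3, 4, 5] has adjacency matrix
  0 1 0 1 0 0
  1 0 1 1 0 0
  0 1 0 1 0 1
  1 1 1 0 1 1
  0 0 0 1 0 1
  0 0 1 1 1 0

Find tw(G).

A width-2 tree decomposition is:
Bags: B1 = {3, 4, 5}  B2 = {2, 3, 5}  B3 = {1, 2, 3}  B4 = {0, 1, 3}
Tree: B1–B2, B2–B3, B3–B4
Every bag has size at most 3, so the width is 3 − 1 = 2 and tw(G) ≤ 2. On the other hand G contains the 3-clique {0, 1, 3}. A clique must lie in a single bag of any decomposition, so no decomposition can have width below 2. Therefore the treewidth is 2.

2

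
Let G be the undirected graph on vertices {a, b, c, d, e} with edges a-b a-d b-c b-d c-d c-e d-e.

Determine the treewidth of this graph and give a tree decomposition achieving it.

Treewidth 2.
One such decomposition:
Bags: B1 = {b, c, d}  B2 = {a, b, d}  B3 = {c, d, e}
Tree: B1–B2, B1–B3

Every bag has size at most 3, so the width is 3 − 1 = 2 and tw(G) ≤ 2. For the lower bound, the 3 vertices {c, d, e} are pairwise adjacent, and any tree decomposition puts a clique entirely inside one bag — forcing width ≥ 2. Combining the bounds, tw(G) = 2.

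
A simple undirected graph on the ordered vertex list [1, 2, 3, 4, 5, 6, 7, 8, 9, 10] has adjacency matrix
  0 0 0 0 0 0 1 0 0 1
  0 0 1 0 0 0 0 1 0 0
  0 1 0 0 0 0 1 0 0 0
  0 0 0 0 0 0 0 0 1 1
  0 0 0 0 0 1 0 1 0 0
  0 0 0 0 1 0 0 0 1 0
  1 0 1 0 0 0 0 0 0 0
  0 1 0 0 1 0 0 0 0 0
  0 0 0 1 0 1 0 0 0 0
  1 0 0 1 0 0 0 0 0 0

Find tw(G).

A width-2 tree decomposition is:
Bags: B1 = {2, 5, 8}  B2 = {2, 5, 6}  B3 = {2, 6, 9}  B4 = {2, 4, 9}  B5 = {2, 4, 10}  B6 = {1, 2, 10}  B7 = {1, 2, 7}  B8 = {2, 3, 7}
Tree: B1–B2, B2–B3, B3–B4, B4–B5, B5–B6, B6–B7, B7–B8
Every bag has size at most 3, so the width is 3 − 1 = 2 and tw(G) ≤ 2. For the lower bound, G contains the cycle 2–8–5–6–9–4–10–1–7–3–2, so G is not a forest; only forests have treewidth ≤ 1, hence tw(G) ≥ 2. The upper and lower bounds meet at 2, so that is the treewidth.

2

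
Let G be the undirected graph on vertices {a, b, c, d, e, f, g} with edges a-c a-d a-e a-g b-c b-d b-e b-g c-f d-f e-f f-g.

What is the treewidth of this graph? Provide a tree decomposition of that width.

Every bag has size at most 4, so the width is 4 − 1 = 3 and tw(G) ≤ 3. For the lower bound: the 4 vertex sets {f,g}, {a,e}, {b}, {d} are disjoint, each induces a connected subgraph, and every pair is joined by at least one edge of G. Contracting each set to a single vertex therefore yields K_{4} as a minor, and since treewidth is minor-monotone, tw(G) ≥ tw(K_{4}) = 3. Combining the bounds, tw(G) = 3.

Treewidth 3.
One such decomposition:
Bags: B1 = {a, b, f, g}  B2 = {a, b, e, f}  B3 = {a, b, d, f}  B4 = {a, b, c, f}
Tree: B1–B2, B2–B3, B3–B4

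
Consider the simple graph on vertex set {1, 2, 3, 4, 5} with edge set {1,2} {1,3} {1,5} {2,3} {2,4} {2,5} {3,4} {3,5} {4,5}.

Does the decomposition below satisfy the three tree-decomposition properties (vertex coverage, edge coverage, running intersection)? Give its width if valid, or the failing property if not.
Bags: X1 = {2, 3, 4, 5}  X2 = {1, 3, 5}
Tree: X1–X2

No — edge (2,1) lies in no bag.

A tree decomposition must satisfy three properties: every vertex lies in some bag; for every edge, both endpoints lie together in some bag; and for every vertex, the bags containing it form a connected subtree. Here edge (2,1) lies in no bag, so the decomposition is invalid.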